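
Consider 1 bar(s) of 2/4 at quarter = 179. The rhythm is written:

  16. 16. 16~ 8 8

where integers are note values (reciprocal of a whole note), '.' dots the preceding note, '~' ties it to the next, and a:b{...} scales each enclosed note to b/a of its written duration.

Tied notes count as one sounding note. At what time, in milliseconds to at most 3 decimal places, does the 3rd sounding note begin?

note 3 onset = 3/4b = 251.397ms

1. 0.0ms @ 0 + 125.698ms (3/8)
2. 125.698ms @ 3/8 + 125.698ms (3/8)
3. 251.397ms @ 3/4 + 251.397ms (3/4)
4. 502.793ms @ 3/2 + 167.598ms (1/2)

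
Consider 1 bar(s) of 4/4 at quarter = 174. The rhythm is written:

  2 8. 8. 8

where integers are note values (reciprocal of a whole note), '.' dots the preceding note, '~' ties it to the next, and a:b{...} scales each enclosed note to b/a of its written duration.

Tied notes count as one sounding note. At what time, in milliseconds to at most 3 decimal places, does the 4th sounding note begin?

1. 0.0ms @ 0 + 689.655ms (2)
2. 689.655ms @ 2 + 258.621ms (3/4)
3. 948.276ms @ 11/4 + 258.621ms (3/4)
4. 1206.897ms @ 7/2 + 172.414ms (1/2)

note 4 onset = 7/2b = 1206.897ms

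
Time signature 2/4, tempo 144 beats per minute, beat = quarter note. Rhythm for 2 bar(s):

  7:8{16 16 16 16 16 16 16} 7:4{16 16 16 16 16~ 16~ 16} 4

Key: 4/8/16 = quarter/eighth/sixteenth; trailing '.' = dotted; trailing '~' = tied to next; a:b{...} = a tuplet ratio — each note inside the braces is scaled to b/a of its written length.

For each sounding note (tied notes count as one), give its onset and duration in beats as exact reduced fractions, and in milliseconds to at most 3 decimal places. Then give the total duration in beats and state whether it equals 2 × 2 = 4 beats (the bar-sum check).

1) 0.0ms=0b +119.048ms=2/7b
2) 119.048ms=2/7b +119.048ms=2/7b
3) 238.095ms=4/7b +119.048ms=2/7b
4) 357.143ms=6/7b +119.048ms=2/7b
5) 476.19ms=8/7b +119.048ms=2/7b
6) 595.238ms=10/7b +119.048ms=2/7b
7) 714.286ms=12/7b +119.048ms=2/7b
8) 833.333ms=2b +59.524ms=1/7b
9) 892.857ms=15/7b +59.524ms=1/7b
10) 952.381ms=16/7b +59.524ms=1/7b
11) 1011.905ms=17/7b +59.524ms=1/7b
12) 1071.429ms=18/7b +178.571ms=3/7b
13) 1250.0ms=3b +416.667ms=1b
Σ=4b of 4 (144bpm 2/4) — PASS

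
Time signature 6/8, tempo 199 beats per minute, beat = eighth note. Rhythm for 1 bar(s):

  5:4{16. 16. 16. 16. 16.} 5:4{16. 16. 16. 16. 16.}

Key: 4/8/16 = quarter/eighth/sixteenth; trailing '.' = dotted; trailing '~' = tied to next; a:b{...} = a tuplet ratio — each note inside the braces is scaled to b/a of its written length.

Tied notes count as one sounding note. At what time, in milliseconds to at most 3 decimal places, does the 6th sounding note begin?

1. 0.0ms @ 0 + 180.905ms (3/5)
2. 180.905ms @ 3/5 + 180.905ms (3/5)
3. 361.809ms @ 6/5 + 180.905ms (3/5)
4. 542.714ms @ 9/5 + 180.905ms (3/5)
5. 723.618ms @ 12/5 + 180.905ms (3/5)
6. 904.523ms @ 3 + 180.905ms (3/5)
7. 1085.427ms @ 18/5 + 180.905ms (3/5)
8. 1266.332ms @ 21/5 + 180.905ms (3/5)
9. 1447.236ms @ 24/5 + 180.905ms (3/5)
10. 1628.141ms @ 27/5 + 180.905ms (3/5)

note 6 onset = 3b = 904.523ms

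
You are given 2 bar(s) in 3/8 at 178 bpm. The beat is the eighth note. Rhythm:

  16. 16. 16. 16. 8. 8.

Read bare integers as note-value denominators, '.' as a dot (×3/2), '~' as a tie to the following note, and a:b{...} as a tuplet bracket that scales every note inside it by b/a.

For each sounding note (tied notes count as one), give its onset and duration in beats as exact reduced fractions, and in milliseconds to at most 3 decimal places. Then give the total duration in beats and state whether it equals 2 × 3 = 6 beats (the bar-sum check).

1) 0.0ms=0b +252.809ms=3/4b
2) 252.809ms=3/4b +252.809ms=3/4b
3) 505.618ms=3/2b +252.809ms=3/4b
4) 758.427ms=9/4b +252.809ms=3/4b
5) 1011.236ms=3b +505.618ms=3/2b
6) 1516.854ms=9/2b +505.618ms=3/2b
Σ=6b of 6 (178bpm 3/8) — PASS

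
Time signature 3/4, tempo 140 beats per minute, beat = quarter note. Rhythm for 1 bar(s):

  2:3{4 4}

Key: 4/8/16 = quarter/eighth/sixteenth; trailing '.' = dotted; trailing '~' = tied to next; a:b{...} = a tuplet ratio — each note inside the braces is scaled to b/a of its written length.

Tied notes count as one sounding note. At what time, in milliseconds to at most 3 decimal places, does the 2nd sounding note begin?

note 2 onset = 3/2b = 642.857ms

1. 0.0ms @ 0 + 642.857ms (3/2)
2. 642.857ms @ 3/2 + 642.857ms (3/2)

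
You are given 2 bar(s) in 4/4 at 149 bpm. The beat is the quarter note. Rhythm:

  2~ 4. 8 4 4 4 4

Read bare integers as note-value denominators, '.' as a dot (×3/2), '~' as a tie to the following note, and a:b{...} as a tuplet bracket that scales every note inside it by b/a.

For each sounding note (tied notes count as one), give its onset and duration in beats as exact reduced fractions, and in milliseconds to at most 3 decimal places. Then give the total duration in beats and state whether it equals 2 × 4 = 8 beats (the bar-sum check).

1) 0.0ms=0b +1409.396ms=7/2b
2) 1409.396ms=7/2b +201.342ms=1/2b
3) 1610.738ms=4b +402.685ms=1b
4) 2013.423ms=5b +402.685ms=1b
5) 2416.107ms=6b +402.685ms=1b
6) 2818.792ms=7b +402.685ms=1b
Σ=8b of 8 (149bpm 4/4) — PASS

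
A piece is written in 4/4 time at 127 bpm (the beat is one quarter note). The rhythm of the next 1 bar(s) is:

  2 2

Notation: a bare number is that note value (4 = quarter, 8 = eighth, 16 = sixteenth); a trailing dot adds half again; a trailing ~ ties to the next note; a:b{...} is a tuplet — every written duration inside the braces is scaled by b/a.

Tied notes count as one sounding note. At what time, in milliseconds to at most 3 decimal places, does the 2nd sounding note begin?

1. 0.0ms @ 0 + 944.882ms (2)
2. 944.882ms @ 2 + 944.882ms (2)

note 2 onset = 2b = 944.882ms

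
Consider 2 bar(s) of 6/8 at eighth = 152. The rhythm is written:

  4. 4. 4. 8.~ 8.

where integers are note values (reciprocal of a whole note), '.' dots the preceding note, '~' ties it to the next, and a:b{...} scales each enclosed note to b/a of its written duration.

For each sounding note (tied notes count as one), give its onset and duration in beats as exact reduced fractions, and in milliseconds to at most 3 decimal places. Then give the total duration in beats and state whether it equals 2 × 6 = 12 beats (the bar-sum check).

1) 0.0ms=0b +1184.211ms=3b
2) 1184.211ms=3b +1184.211ms=3b
3) 2368.421ms=6b +1184.211ms=3b
4) 3552.632ms=9b +1184.211ms=3b
Σ=12b of 12 (152bpm 6/8) — PASS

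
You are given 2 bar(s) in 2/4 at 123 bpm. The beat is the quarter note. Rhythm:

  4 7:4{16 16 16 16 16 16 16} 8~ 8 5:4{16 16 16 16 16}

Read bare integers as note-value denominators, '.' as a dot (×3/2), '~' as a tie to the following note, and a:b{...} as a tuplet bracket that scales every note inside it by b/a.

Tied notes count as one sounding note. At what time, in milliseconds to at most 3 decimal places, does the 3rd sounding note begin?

note 3 onset = 8/7b = 557.491ms

1. 0.0ms @ 0 + 487.805ms (1)
2. 487.805ms @ 1 + 69.686ms (1/7)
3. 557.491ms @ 8/7 + 69.686ms (1/7)
4. 627.178ms @ 9/7 + 69.686ms (1/7)
5. 696.864ms @ 10/7 + 69.686ms (1/7)
6. 766.551ms @ 11/7 + 69.686ms (1/7)
7. 836.237ms @ 12/7 + 69.686ms (1/7)
8. 905.923ms @ 13/7 + 69.686ms (1/7)
9. 975.61ms @ 2 + 487.805ms (1)
10. 1463.415ms @ 3 + 97.561ms (1/5)
11. 1560.976ms @ 16/5 + 97.561ms (1/5)
12. 1658.537ms @ 17/5 + 97.561ms (1/5)
13. 1756.098ms @ 18/5 + 97.561ms (1/5)
14. 1853.659ms @ 19/5 + 97.561ms (1/5)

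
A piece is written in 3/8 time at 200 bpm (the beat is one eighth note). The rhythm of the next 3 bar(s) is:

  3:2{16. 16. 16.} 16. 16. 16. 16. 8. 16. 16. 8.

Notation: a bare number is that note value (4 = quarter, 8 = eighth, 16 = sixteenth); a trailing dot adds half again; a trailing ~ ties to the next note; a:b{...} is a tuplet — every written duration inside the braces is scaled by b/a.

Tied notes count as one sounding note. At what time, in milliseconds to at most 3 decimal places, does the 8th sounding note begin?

1. 0.0ms @ 0 + 150.0ms (1/2)
2. 150.0ms @ 1/2 + 150.0ms (1/2)
3. 300.0ms @ 1 + 150.0ms (1/2)
4. 450.0ms @ 3/2 + 225.0ms (3/4)
5. 675.0ms @ 9/4 + 225.0ms (3/4)
6. 900.0ms @ 3 + 225.0ms (3/4)
7. 1125.0ms @ 15/4 + 225.0ms (3/4)
8. 1350.0ms @ 9/2 + 450.0ms (3/2)
9. 1800.0ms @ 6 + 225.0ms (3/4)
10. 2025.0ms @ 27/4 + 225.0ms (3/4)
11. 2250.0ms @ 15/2 + 450.0ms (3/2)

note 8 onset = 9/2b = 1350.0ms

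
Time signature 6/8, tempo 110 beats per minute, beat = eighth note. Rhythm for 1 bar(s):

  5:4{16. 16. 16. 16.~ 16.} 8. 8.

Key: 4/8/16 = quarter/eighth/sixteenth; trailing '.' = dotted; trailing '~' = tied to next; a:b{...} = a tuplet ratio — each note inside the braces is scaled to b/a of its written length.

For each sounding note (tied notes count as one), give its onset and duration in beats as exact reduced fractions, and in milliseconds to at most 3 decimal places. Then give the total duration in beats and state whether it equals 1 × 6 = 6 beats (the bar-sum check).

1) 0.0ms=0b +327.273ms=3/5b
2) 327.273ms=3/5b +327.273ms=3/5b
3) 654.545ms=6/5b +327.273ms=3/5b
4) 981.818ms=9/5b +654.545ms=6/5b
5) 1636.364ms=3b +818.182ms=3/2b
6) 2454.545ms=9/2b +818.182ms=3/2b
Σ=6b of 6 (110bpm 6/8) — PASS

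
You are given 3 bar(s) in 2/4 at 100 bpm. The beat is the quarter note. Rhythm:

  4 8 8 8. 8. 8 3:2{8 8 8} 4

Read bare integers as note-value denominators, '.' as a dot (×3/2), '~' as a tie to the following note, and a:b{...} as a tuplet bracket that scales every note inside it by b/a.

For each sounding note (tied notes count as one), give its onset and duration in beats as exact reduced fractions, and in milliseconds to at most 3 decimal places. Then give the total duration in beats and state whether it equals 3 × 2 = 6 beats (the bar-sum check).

1) 0.0ms=0b +600.0ms=1b
2) 600.0ms=1b +300.0ms=1/2b
3) 900.0ms=3/2b +300.0ms=1/2b
4) 1200.0ms=2b +450.0ms=3/4b
5) 1650.0ms=11/4b +450.0ms=3/4b
6) 2100.0ms=7/2b +300.0ms=1/2b
7) 2400.0ms=4b +200.0ms=1/3b
8) 2600.0ms=13/3b +200.0ms=1/3b
9) 2800.0ms=14/3b +200.0ms=1/3b
10) 3000.0ms=5b +600.0ms=1b
Σ=6b of 6 (100bpm 2/4) — PASS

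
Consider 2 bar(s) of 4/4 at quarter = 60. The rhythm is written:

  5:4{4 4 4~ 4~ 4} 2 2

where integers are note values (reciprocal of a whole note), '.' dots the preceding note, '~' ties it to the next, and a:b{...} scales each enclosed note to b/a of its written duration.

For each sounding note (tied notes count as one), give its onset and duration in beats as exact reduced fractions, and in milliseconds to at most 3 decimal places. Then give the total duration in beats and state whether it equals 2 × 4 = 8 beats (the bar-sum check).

1) 0.0ms=0b +800.0ms=4/5b
2) 800.0ms=4/5b +800.0ms=4/5b
3) 1600.0ms=8/5b +2400.0ms=12/5b
4) 4000.0ms=4b +2000.0ms=2b
5) 6000.0ms=6b +2000.0ms=2b
Σ=8b of 8 (60bpm 4/4) — PASS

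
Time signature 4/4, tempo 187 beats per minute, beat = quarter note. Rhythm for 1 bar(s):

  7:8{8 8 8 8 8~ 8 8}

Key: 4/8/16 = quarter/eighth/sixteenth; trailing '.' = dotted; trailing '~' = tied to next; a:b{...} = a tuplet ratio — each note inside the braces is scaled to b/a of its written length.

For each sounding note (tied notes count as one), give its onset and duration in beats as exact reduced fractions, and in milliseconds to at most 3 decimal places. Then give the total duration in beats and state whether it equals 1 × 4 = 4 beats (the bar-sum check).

1) 0.0ms=0b +183.346ms=4/7b
2) 183.346ms=4/7b +183.346ms=4/7b
3) 366.692ms=8/7b +183.346ms=4/7b
4) 550.038ms=12/7b +183.346ms=4/7b
5) 733.384ms=16/7b +366.692ms=8/7b
6) 1100.076ms=24/7b +183.346ms=4/7b
Σ=4b of 4 (187bpm 4/4) — PASS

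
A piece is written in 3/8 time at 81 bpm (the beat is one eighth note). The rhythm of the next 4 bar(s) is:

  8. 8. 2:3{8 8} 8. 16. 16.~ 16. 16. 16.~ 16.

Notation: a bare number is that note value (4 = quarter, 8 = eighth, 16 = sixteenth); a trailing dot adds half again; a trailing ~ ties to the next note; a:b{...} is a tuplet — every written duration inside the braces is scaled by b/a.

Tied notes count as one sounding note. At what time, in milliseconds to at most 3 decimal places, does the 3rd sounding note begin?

1. 0.0ms @ 0 + 1111.111ms (3/2)
2. 1111.111ms @ 3/2 + 1111.111ms (3/2)
3. 2222.222ms @ 3 + 1111.111ms (3/2)
4. 3333.333ms @ 9/2 + 1111.111ms (3/2)
5. 4444.444ms @ 6 + 1111.111ms (3/2)
6. 5555.556ms @ 15/2 + 555.556ms (3/4)
7. 6111.111ms @ 33/4 + 1111.111ms (3/2)
8. 7222.222ms @ 39/4 + 555.556ms (3/4)
9. 7777.778ms @ 21/2 + 1111.111ms (3/2)

note 3 onset = 3b = 2222.222ms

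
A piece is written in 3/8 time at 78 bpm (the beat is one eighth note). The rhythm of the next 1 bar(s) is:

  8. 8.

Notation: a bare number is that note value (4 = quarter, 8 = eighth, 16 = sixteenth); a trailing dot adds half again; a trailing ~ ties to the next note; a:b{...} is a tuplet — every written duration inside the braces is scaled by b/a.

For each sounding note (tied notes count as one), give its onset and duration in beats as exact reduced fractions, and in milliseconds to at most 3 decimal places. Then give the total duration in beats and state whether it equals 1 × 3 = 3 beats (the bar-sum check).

1) 0.0ms=0b +1153.846ms=3/2b
2) 1153.846ms=3/2b +1153.846ms=3/2b
Σ=3b of 3 (78bpm 3/8) — PASS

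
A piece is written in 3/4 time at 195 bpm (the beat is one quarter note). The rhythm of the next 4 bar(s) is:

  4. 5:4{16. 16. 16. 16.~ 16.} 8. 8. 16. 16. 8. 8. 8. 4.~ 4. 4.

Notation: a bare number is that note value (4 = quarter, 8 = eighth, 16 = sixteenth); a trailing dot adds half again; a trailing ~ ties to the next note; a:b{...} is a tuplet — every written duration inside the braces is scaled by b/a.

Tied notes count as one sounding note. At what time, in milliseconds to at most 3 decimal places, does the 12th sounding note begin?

note 12 onset = 27/4b = 2076.923ms

1. 0.0ms @ 0 + 461.538ms (3/2)
2. 461.538ms @ 3/2 + 92.308ms (3/10)
3. 553.846ms @ 9/5 + 92.308ms (3/10)
4. 646.154ms @ 21/10 + 92.308ms (3/10)
5. 738.462ms @ 12/5 + 184.615ms (3/5)
6. 923.077ms @ 3 + 230.769ms (3/4)
7. 1153.846ms @ 15/4 + 230.769ms (3/4)
8. 1384.615ms @ 9/2 + 115.385ms (3/8)
9. 1500.0ms @ 39/8 + 115.385ms (3/8)
10. 1615.385ms @ 21/4 + 230.769ms (3/4)
11. 1846.154ms @ 6 + 230.769ms (3/4)
12. 2076.923ms @ 27/4 + 230.769ms (3/4)
13. 2307.692ms @ 15/2 + 923.077ms (3)
14. 3230.769ms @ 21/2 + 461.538ms (3/2)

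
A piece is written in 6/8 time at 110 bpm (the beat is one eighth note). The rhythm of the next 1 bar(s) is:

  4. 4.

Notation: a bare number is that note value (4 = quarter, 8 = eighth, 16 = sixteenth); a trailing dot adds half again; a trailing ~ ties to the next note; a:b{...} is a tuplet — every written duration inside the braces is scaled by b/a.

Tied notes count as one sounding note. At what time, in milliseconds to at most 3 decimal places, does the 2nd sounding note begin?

note 2 onset = 3b = 1636.364ms

1. 0.0ms @ 0 + 1636.364ms (3)
2. 1636.364ms @ 3 + 1636.364ms (3)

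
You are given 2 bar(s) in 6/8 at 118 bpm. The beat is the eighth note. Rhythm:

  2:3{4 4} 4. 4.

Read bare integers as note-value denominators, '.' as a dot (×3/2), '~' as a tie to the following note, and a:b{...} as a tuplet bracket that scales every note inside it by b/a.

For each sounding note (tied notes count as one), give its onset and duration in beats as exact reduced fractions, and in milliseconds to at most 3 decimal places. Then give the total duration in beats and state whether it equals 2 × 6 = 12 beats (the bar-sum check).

1) 0.0ms=0b +1525.424ms=3b
2) 1525.424ms=3b +1525.424ms=3b
3) 3050.847ms=6b +1525.424ms=3b
4) 4576.271ms=9b +1525.424ms=3b
Σ=12b of 12 (118bpm 6/8) — PASS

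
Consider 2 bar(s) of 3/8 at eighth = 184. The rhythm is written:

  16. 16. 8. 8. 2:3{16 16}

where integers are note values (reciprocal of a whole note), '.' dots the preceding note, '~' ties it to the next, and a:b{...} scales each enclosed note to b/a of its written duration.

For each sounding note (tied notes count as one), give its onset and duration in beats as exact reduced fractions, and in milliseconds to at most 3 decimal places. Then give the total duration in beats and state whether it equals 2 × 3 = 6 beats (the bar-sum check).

1) 0.0ms=0b +244.565ms=3/4b
2) 244.565ms=3/4b +244.565ms=3/4b
3) 489.13ms=3/2b +489.13ms=3/2b
4) 978.261ms=3b +489.13ms=3/2b
5) 1467.391ms=9/2b +244.565ms=3/4b
6) 1711.957ms=21/4b +244.565ms=3/4b
Σ=6b of 6 (184bpm 3/8) — PASS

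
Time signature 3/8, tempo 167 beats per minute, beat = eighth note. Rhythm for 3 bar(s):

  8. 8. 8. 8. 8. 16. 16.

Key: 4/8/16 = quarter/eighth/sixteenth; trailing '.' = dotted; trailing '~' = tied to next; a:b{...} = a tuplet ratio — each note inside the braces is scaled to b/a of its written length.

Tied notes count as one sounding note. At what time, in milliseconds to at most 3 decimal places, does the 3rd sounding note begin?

note 3 onset = 3b = 1077.844ms

1. 0.0ms @ 0 + 538.922ms (3/2)
2. 538.922ms @ 3/2 + 538.922ms (3/2)
3. 1077.844ms @ 3 + 538.922ms (3/2)
4. 1616.766ms @ 9/2 + 538.922ms (3/2)
5. 2155.689ms @ 6 + 538.922ms (3/2)
6. 2694.611ms @ 15/2 + 269.461ms (3/4)
7. 2964.072ms @ 33/4 + 269.461ms (3/4)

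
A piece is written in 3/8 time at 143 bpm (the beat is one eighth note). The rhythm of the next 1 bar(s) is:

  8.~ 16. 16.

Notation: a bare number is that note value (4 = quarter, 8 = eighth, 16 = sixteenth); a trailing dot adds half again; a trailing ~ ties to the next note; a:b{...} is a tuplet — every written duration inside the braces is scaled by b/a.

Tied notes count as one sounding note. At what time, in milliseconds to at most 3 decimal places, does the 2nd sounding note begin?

note 2 onset = 9/4b = 944.056ms

1. 0.0ms @ 0 + 944.056ms (9/4)
2. 944.056ms @ 9/4 + 314.685ms (3/4)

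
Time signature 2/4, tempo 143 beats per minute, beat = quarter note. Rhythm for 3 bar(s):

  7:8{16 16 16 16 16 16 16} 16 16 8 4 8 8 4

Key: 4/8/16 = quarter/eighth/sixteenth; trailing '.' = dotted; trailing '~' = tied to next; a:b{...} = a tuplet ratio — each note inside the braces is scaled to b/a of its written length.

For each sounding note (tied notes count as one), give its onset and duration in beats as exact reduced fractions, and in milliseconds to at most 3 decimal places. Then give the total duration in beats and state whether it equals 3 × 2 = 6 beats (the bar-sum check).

1) 0.0ms=0b +119.88ms=2/7b
2) 119.88ms=2/7b +119.88ms=2/7b
3) 239.76ms=4/7b +119.88ms=2/7b
4) 359.64ms=6/7b +119.88ms=2/7b
5) 479.52ms=8/7b +119.88ms=2/7b
6) 599.401ms=10/7b +119.88ms=2/7b
7) 719.281ms=12/7b +119.88ms=2/7b
8) 839.161ms=2b +104.895ms=1/4b
9) 944.056ms=9/4b +104.895ms=1/4b
10) 1048.951ms=5/2b +209.79ms=1/2b
11) 1258.741ms=3b +419.58ms=1b
12) 1678.322ms=4b +209.79ms=1/2b
13) 1888.112ms=9/2b +209.79ms=1/2b
14) 2097.902ms=5b +419.58ms=1b
Σ=6b of 6 (143bpm 2/4) — PASS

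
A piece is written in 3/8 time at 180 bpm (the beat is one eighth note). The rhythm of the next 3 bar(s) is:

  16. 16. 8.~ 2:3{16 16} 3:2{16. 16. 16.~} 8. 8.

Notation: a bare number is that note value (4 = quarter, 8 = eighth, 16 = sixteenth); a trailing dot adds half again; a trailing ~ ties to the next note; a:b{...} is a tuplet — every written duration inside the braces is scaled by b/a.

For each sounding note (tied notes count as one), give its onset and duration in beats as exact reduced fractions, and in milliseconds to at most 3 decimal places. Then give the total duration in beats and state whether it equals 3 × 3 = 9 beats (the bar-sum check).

1) 0.0ms=0b +250.0ms=3/4b
2) 250.0ms=3/4b +250.0ms=3/4b
3) 500.0ms=3/2b +750.0ms=9/4b
4) 1250.0ms=15/4b +250.0ms=3/4b
5) 1500.0ms=9/2b +166.667ms=1/2b
6) 1666.667ms=5b +166.667ms=1/2b
7) 1833.333ms=11/2b +666.667ms=2b
8) 2500.0ms=15/2b +500.0ms=3/2b
Σ=9b of 9 (180bpm 3/8) — PASS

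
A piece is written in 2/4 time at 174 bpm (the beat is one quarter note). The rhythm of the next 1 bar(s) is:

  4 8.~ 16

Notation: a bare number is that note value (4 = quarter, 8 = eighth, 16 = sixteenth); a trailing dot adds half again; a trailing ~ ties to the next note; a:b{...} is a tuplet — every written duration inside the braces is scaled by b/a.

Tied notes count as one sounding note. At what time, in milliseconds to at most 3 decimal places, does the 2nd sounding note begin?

note 2 onset = 1b = 344.828ms

1. 0.0ms @ 0 + 344.828ms (1)
2. 344.828ms @ 1 + 344.828ms (1)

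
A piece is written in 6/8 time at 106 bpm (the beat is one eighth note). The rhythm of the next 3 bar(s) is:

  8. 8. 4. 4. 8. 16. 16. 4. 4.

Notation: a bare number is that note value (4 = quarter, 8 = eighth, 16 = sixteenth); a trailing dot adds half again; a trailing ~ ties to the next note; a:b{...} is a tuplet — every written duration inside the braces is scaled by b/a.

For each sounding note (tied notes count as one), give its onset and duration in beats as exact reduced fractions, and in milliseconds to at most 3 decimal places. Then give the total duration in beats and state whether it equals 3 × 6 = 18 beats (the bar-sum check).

1) 0.0ms=0b +849.057ms=3/2b
2) 849.057ms=3/2b +849.057ms=3/2b
3) 1698.113ms=3b +1698.113ms=3b
4) 3396.226ms=6b +1698.113ms=3b
5) 5094.34ms=9b +849.057ms=3/2b
6) 5943.396ms=21/2b +424.528ms=3/4b
7) 6367.925ms=45/4b +424.528ms=3/4b
8) 6792.453ms=12b +1698.113ms=3b
9) 8490.566ms=15b +1698.113ms=3b
Σ=18b of 18 (106bpm 6/8) — PASS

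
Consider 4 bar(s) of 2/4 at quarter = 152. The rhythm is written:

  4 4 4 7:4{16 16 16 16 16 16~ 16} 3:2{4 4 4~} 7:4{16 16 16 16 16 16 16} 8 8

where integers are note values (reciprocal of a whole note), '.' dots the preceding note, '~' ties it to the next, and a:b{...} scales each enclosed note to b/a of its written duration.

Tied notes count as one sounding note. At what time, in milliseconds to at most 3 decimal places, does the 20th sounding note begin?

1. 0.0ms @ 0 + 394.737ms (1)
2. 394.737ms @ 1 + 394.737ms (1)
3. 789.474ms @ 2 + 394.737ms (1)
4. 1184.211ms @ 3 + 56.391ms (1/7)
5. 1240.602ms @ 22/7 + 56.391ms (1/7)
6. 1296.992ms @ 23/7 + 56.391ms (1/7)
7. 1353.383ms @ 24/7 + 56.391ms (1/7)
8. 1409.774ms @ 25/7 + 56.391ms (1/7)
9. 1466.165ms @ 26/7 + 112.782ms (2/7)
10. 1578.947ms @ 4 + 263.158ms (2/3)
11. 1842.105ms @ 14/3 + 263.158ms (2/3)
12. 2105.263ms @ 16/3 + 319.549ms (17/21)
13. 2424.812ms @ 43/7 + 56.391ms (1/7)
14. 2481.203ms @ 44/7 + 56.391ms (1/7)
15. 2537.594ms @ 45/7 + 56.391ms (1/7)
16. 2593.985ms @ 46/7 + 56.391ms (1/7)
17. 2650.376ms @ 47/7 + 56.391ms (1/7)
18. 2706.767ms @ 48/7 + 56.391ms (1/7)
19. 2763.158ms @ 7 + 197.368ms (1/2)
20. 2960.526ms @ 15/2 + 197.368ms (1/2)

note 20 onset = 15/2b = 2960.526ms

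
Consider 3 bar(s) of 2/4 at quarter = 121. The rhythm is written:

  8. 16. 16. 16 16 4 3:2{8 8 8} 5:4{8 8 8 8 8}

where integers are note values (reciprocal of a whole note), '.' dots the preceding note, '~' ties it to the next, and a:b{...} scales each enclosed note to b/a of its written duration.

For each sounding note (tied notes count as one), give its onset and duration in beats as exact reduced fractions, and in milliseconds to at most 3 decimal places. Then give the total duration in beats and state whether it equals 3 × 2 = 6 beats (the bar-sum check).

1) 0.0ms=0b +371.901ms=3/4b
2) 371.901ms=3/4b +185.95ms=3/8b
3) 557.851ms=9/8b +185.95ms=3/8b
4) 743.802ms=3/2b +123.967ms=1/4b
5) 867.769ms=7/4b +123.967ms=1/4b
6) 991.736ms=2b +495.868ms=1b
7) 1487.603ms=3b +165.289ms=1/3b
8) 1652.893ms=10/3b +165.289ms=1/3b
9) 1818.182ms=11/3b +165.289ms=1/3b
10) 1983.471ms=4b +198.347ms=2/5b
11) 2181.818ms=22/5b +198.347ms=2/5b
12) 2380.165ms=24/5b +198.347ms=2/5b
13) 2578.512ms=26/5b +198.347ms=2/5b
14) 2776.86ms=28/5b +198.347ms=2/5b
Σ=6b of 6 (121bpm 2/4) — PASS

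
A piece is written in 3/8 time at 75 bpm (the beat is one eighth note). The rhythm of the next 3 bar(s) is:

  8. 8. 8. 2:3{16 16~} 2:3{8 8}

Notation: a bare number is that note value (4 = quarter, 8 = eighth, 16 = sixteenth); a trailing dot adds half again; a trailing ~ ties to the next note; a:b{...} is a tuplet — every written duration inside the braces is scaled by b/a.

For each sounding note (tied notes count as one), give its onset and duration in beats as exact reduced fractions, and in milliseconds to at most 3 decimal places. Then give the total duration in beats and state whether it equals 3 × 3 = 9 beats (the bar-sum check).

1) 0.0ms=0b +1200.0ms=3/2b
2) 1200.0ms=3/2b +1200.0ms=3/2b
3) 2400.0ms=3b +1200.0ms=3/2b
4) 3600.0ms=9/2b +600.0ms=3/4b
5) 4200.0ms=21/4b +1800.0ms=9/4b
6) 6000.0ms=15/2b +1200.0ms=3/2b
Σ=9b of 9 (75bpm 3/8) — PASS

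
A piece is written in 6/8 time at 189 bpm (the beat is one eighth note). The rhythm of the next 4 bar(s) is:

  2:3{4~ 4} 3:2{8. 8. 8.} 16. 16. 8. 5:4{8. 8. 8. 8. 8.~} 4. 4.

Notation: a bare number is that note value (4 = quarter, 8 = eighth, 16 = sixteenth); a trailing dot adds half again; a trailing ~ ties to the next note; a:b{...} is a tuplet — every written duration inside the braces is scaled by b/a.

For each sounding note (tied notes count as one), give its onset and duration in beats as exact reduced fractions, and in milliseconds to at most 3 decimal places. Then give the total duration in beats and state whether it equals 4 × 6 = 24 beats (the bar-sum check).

1) 0.0ms=0b +1904.762ms=6b
2) 1904.762ms=6b +317.46ms=1b
3) 2222.222ms=7b +317.46ms=1b
4) 2539.683ms=8b +317.46ms=1b
5) 2857.143ms=9b +238.095ms=3/4b
6) 3095.238ms=39/4b +238.095ms=3/4b
7) 3333.333ms=21/2b +476.19ms=3/2b
8) 3809.524ms=12b +380.952ms=6/5b
9) 4190.476ms=66/5b +380.952ms=6/5b
10) 4571.429ms=72/5b +380.952ms=6/5b
11) 4952.381ms=78/5b +380.952ms=6/5b
12) 5333.333ms=84/5b +1333.333ms=21/5b
13) 6666.667ms=21b +952.381ms=3b
Σ=24b of 24 (189bpm 6/8) — PASS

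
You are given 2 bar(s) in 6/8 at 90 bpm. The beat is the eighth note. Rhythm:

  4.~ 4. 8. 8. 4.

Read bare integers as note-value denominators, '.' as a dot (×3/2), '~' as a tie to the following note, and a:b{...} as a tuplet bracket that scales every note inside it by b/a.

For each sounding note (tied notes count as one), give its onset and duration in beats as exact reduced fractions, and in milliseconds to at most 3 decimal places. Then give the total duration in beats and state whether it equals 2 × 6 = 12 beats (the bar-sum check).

1) 0.0ms=0b +4000.0ms=6b
2) 4000.0ms=6b +1000.0ms=3/2b
3) 5000.0ms=15/2b +1000.0ms=3/2b
4) 6000.0ms=9b +2000.0ms=3b
Σ=12b of 12 (90bpm 6/8) — PASS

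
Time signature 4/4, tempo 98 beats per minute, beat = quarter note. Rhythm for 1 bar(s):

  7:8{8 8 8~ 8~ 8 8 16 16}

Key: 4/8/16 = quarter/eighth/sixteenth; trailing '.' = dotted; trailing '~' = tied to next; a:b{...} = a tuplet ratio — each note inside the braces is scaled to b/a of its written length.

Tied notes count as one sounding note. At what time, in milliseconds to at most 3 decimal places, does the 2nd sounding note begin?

note 2 onset = 4/7b = 349.854ms

1. 0.0ms @ 0 + 349.854ms (4/7)
2. 349.854ms @ 4/7 + 349.854ms (4/7)
3. 699.708ms @ 8/7 + 1049.563ms (12/7)
4. 1749.271ms @ 20/7 + 349.854ms (4/7)
5. 2099.125ms @ 24/7 + 174.927ms (2/7)
6. 2274.052ms @ 26/7 + 174.927ms (2/7)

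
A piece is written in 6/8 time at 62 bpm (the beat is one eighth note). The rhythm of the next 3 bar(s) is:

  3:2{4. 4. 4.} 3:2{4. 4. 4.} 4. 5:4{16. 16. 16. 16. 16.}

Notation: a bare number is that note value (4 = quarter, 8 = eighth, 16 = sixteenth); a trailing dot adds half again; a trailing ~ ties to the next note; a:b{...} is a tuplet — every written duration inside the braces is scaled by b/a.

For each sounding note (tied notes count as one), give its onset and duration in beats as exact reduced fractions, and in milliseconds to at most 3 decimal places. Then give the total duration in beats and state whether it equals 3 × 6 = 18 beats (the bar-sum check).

1) 0.0ms=0b +1935.484ms=2b
2) 1935.484ms=2b +1935.484ms=2b
3) 3870.968ms=4b +1935.484ms=2b
4) 5806.452ms=6b +1935.484ms=2b
5) 7741.935ms=8b +1935.484ms=2b
6) 9677.419ms=10b +1935.484ms=2b
7) 11612.903ms=12b +2903.226ms=3b
8) 14516.129ms=15b +580.645ms=3/5b
9) 15096.774ms=78/5b +580.645ms=3/5b
10) 15677.419ms=81/5b +580.645ms=3/5b
11) 16258.065ms=84/5b +580.645ms=3/5b
12) 16838.71ms=87/5b +580.645ms=3/5b
Σ=18b of 18 (62bpm 6/8) — PASS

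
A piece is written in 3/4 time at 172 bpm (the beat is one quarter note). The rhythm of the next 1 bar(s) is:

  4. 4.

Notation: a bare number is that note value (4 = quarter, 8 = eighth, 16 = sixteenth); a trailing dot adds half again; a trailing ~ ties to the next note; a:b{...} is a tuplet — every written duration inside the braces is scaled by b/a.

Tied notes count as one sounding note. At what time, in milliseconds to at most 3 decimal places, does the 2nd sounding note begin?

note 2 onset = 3/2b = 523.256ms

1. 0.0ms @ 0 + 523.256ms (3/2)
2. 523.256ms @ 3/2 + 523.256ms (3/2)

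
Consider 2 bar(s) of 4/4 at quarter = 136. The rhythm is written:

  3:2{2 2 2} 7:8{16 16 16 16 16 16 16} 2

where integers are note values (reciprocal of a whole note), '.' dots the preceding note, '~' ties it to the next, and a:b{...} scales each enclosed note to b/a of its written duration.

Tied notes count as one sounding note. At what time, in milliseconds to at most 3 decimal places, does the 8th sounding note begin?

1. 0.0ms @ 0 + 588.235ms (4/3)
2. 588.235ms @ 4/3 + 588.235ms (4/3)
3. 1176.471ms @ 8/3 + 588.235ms (4/3)
4. 1764.706ms @ 4 + 126.05ms (2/7)
5. 1890.756ms @ 30/7 + 126.05ms (2/7)
6. 2016.807ms @ 32/7 + 126.05ms (2/7)
7. 2142.857ms @ 34/7 + 126.05ms (2/7)
8. 2268.908ms @ 36/7 + 126.05ms (2/7)
9. 2394.958ms @ 38/7 + 126.05ms (2/7)
10. 2521.008ms @ 40/7 + 126.05ms (2/7)
11. 2647.059ms @ 6 + 882.353ms (2)

note 8 onset = 36/7b = 2268.908ms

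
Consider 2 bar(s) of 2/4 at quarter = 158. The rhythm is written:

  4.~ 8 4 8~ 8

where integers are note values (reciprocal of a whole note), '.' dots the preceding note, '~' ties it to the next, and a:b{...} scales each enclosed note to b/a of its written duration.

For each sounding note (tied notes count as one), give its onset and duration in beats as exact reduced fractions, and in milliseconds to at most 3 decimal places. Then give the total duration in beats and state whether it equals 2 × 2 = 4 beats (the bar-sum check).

1) 0.0ms=0b +759.494ms=2b
2) 759.494ms=2b +379.747ms=1b
3) 1139.241ms=3b +379.747ms=1b
Σ=4b of 4 (158bpm 2/4) — PASS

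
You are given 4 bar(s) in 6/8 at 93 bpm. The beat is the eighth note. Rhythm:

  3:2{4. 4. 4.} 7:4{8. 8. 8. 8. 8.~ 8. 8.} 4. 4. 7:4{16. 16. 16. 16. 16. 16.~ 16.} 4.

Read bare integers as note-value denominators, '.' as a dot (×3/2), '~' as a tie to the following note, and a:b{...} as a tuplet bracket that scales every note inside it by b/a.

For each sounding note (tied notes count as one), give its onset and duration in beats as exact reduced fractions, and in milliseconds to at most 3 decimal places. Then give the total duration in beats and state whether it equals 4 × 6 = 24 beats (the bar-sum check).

1) 0.0ms=0b +1290.323ms=2b
2) 1290.323ms=2b +1290.323ms=2b
3) 2580.645ms=4b +1290.323ms=2b
4) 3870.968ms=6b +552.995ms=6/7b
5) 4423.963ms=48/7b +552.995ms=6/7b
6) 4976.959ms=54/7b +552.995ms=6/7b
7) 5529.954ms=60/7b +552.995ms=6/7b
8) 6082.949ms=66/7b +1105.991ms=12/7b
9) 7188.94ms=78/7b +552.995ms=6/7b
10) 7741.935ms=12b +1935.484ms=3b
11) 9677.419ms=15b +1935.484ms=3b
12) 11612.903ms=18b +276.498ms=3/7b
13) 11889.401ms=129/7b +276.498ms=3/7b
14) 12165.899ms=132/7b +276.498ms=3/7b
15) 12442.396ms=135/7b +276.498ms=3/7b
16) 12718.894ms=138/7b +276.498ms=3/7b
17) 12995.392ms=141/7b +552.995ms=6/7b
18) 13548.387ms=21b +1935.484ms=3b
Σ=24b of 24 (93bpm 6/8) — PASS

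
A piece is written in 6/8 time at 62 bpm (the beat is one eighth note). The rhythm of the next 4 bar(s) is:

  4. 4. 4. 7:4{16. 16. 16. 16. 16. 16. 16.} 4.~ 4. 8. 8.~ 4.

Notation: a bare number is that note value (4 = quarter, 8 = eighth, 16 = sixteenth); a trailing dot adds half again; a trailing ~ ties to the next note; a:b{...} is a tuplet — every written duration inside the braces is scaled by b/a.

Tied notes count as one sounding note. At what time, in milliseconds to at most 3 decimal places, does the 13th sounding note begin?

1. 0.0ms @ 0 + 2903.226ms (3)
2. 2903.226ms @ 3 + 2903.226ms (3)
3. 5806.452ms @ 6 + 2903.226ms (3)
4. 8709.677ms @ 9 + 414.747ms (3/7)
5. 9124.424ms @ 66/7 + 414.747ms (3/7)
6. 9539.171ms @ 69/7 + 414.747ms (3/7)
7. 9953.917ms @ 72/7 + 414.747ms (3/7)
8. 10368.664ms @ 75/7 + 414.747ms (3/7)
9. 10783.41ms @ 78/7 + 414.747ms (3/7)
10. 11198.157ms @ 81/7 + 414.747ms (3/7)
11. 11612.903ms @ 12 + 5806.452ms (6)
12. 17419.355ms @ 18 + 1451.613ms (3/2)
13. 18870.968ms @ 39/2 + 4354.839ms (9/2)

note 13 onset = 39/2b = 18870.968ms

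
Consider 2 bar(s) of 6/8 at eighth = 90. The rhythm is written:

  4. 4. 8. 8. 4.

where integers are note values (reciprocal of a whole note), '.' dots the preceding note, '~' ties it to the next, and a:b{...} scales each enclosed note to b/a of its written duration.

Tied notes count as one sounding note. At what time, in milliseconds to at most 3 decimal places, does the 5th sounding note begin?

note 5 onset = 9b = 6000.0ms

1. 0.0ms @ 0 + 2000.0ms (3)
2. 2000.0ms @ 3 + 2000.0ms (3)
3. 4000.0ms @ 6 + 1000.0ms (3/2)
4. 5000.0ms @ 15/2 + 1000.0ms (3/2)
5. 6000.0ms @ 9 + 2000.0ms (3)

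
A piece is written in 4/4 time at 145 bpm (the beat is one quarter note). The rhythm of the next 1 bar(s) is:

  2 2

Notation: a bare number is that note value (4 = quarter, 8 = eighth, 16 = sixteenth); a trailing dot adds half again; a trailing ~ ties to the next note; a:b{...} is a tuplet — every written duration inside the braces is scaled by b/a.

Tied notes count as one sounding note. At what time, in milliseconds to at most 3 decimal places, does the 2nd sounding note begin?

1. 0.0ms @ 0 + 827.586ms (2)
2. 827.586ms @ 2 + 827.586ms (2)

note 2 onset = 2b = 827.586ms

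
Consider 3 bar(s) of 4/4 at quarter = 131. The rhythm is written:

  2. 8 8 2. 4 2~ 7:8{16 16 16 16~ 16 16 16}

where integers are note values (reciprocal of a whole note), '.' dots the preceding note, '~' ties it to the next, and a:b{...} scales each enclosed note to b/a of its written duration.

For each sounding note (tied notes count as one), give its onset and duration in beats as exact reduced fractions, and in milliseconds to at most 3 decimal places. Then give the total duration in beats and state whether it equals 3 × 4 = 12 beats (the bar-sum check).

1) 0.0ms=0b +1374.046ms=3b
2) 1374.046ms=3b +229.008ms=1/2b
3) 1603.053ms=7/2b +229.008ms=1/2b
4) 1832.061ms=4b +1374.046ms=3b
5) 3206.107ms=7b +458.015ms=1b
6) 3664.122ms=8b +1046.892ms=16/7b
7) 4711.014ms=72/7b +130.862ms=2/7b
8) 4841.876ms=74/7b +130.862ms=2/7b
9) 4972.737ms=76/7b +261.723ms=4/7b
10) 5234.46ms=80/7b +130.862ms=2/7b
11) 5365.322ms=82/7b +130.862ms=2/7b
Σ=12b of 12 (131bpm 4/4) — PASS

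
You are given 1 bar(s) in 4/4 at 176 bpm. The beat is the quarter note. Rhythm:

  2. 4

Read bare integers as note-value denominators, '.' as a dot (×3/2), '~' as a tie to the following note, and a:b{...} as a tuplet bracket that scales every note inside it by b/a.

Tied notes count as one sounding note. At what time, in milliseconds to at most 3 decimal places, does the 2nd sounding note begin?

note 2 onset = 3b = 1022.727ms

1. 0.0ms @ 0 + 1022.727ms (3)
2. 1022.727ms @ 3 + 340.909ms (1)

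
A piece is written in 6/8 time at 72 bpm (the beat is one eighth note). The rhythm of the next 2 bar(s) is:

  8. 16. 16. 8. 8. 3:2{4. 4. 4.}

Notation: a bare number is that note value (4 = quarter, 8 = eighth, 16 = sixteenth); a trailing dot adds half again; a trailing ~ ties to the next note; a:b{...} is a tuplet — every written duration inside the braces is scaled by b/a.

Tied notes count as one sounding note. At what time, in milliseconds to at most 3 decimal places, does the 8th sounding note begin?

note 8 onset = 10b = 8333.333ms

1. 0.0ms @ 0 + 1250.0ms (3/2)
2. 1250.0ms @ 3/2 + 625.0ms (3/4)
3. 1875.0ms @ 9/4 + 625.0ms (3/4)
4. 2500.0ms @ 3 + 1250.0ms (3/2)
5. 3750.0ms @ 9/2 + 1250.0ms (3/2)
6. 5000.0ms @ 6 + 1666.667ms (2)
7. 6666.667ms @ 8 + 1666.667ms (2)
8. 8333.333ms @ 10 + 1666.667ms (2)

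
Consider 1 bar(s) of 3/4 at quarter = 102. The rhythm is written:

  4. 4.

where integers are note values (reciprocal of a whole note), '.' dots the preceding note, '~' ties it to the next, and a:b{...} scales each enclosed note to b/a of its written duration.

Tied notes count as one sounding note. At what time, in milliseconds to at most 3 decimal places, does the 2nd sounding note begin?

1. 0.0ms @ 0 + 882.353ms (3/2)
2. 882.353ms @ 3/2 + 882.353ms (3/2)

note 2 onset = 3/2b = 882.353ms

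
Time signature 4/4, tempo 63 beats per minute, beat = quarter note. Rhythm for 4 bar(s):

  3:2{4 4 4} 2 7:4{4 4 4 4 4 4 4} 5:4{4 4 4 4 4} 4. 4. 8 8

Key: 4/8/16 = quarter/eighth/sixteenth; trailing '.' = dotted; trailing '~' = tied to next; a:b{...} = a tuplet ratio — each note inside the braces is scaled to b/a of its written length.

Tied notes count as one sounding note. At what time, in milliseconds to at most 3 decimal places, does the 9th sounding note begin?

note 9 onset = 44/7b = 5986.395ms

1. 0.0ms @ 0 + 634.921ms (2/3)
2. 634.921ms @ 2/3 + 634.921ms (2/3)
3. 1269.841ms @ 4/3 + 634.921ms (2/3)
4. 1904.762ms @ 2 + 1904.762ms (2)
5. 3809.524ms @ 4 + 544.218ms (4/7)
6. 4353.741ms @ 32/7 + 544.218ms (4/7)
7. 4897.959ms @ 36/7 + 544.218ms (4/7)
8. 5442.177ms @ 40/7 + 544.218ms (4/7)
9. 5986.395ms @ 44/7 + 544.218ms (4/7)
10. 6530.612ms @ 48/7 + 544.218ms (4/7)
11. 7074.83ms @ 52/7 + 544.218ms (4/7)
12. 7619.048ms @ 8 + 761.905ms (4/5)
13. 8380.952ms @ 44/5 + 761.905ms (4/5)
14. 9142.857ms @ 48/5 + 761.905ms (4/5)
15. 9904.762ms @ 52/5 + 761.905ms (4/5)
16. 10666.667ms @ 56/5 + 761.905ms (4/5)
17. 11428.571ms @ 12 + 1428.571ms (3/2)
18. 12857.143ms @ 27/2 + 1428.571ms (3/2)
19. 14285.714ms @ 15 + 476.19ms (1/2)
20. 14761.905ms @ 31/2 + 476.19ms (1/2)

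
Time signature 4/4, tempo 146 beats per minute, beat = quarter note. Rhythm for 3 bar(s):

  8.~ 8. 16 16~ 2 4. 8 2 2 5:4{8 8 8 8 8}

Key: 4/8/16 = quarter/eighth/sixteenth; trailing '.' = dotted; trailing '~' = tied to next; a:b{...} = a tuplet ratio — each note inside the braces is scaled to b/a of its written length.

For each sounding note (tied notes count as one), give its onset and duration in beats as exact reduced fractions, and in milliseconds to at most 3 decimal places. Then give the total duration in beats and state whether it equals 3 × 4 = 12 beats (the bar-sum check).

1) 0.0ms=0b +616.438ms=3/2b
2) 616.438ms=3/2b +102.74ms=1/4b
3) 719.178ms=7/4b +924.658ms=9/4b
4) 1643.836ms=4b +616.438ms=3/2b
5) 2260.274ms=11/2b +205.479ms=1/2b
6) 2465.753ms=6b +821.918ms=2b
7) 3287.671ms=8b +821.918ms=2b
8) 4109.589ms=10b +164.384ms=2/5b
9) 4273.973ms=52/5b +164.384ms=2/5b
10) 4438.356ms=54/5b +164.384ms=2/5b
11) 4602.74ms=56/5b +164.384ms=2/5b
12) 4767.123ms=58/5b +164.384ms=2/5b
Σ=12b of 12 (146bpm 4/4) — PASS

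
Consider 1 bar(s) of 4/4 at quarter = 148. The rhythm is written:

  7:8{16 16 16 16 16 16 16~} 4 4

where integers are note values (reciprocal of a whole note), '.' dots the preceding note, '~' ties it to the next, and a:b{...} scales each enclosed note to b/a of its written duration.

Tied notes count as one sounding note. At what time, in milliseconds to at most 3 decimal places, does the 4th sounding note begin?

note 4 onset = 6/7b = 347.49ms

1. 0.0ms @ 0 + 115.83ms (2/7)
2. 115.83ms @ 2/7 + 115.83ms (2/7)
3. 231.66ms @ 4/7 + 115.83ms (2/7)
4. 347.49ms @ 6/7 + 115.83ms (2/7)
5. 463.32ms @ 8/7 + 115.83ms (2/7)
6. 579.151ms @ 10/7 + 115.83ms (2/7)
7. 694.981ms @ 12/7 + 521.236ms (9/7)
8. 1216.216ms @ 3 + 405.405ms (1)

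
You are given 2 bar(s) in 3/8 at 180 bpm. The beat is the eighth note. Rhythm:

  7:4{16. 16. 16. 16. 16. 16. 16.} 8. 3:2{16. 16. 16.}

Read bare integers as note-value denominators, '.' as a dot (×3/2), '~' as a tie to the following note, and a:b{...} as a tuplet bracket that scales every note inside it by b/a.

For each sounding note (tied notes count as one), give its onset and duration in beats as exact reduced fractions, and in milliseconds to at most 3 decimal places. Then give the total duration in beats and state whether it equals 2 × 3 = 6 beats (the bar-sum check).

1) 0.0ms=0b +142.857ms=3/7b
2) 142.857ms=3/7b +142.857ms=3/7b
3) 285.714ms=6/7b +142.857ms=3/7b
4) 428.571ms=9/7b +142.857ms=3/7b
5) 571.429ms=12/7b +142.857ms=3/7b
6) 714.286ms=15/7b +142.857ms=3/7b
7) 857.143ms=18/7b +142.857ms=3/7b
8) 1000.0ms=3b +500.0ms=3/2b
9) 1500.0ms=9/2b +166.667ms=1/2b
10) 1666.667ms=5b +166.667ms=1/2b
11) 1833.333ms=11/2b +166.667ms=1/2b
Σ=6b of 6 (180bpm 3/8) — PASS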